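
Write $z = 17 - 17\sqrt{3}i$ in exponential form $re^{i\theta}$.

r = |z| = sqrt((17)^2 + (-17*sqrt(3))^2) = sqrt(289 + 867) = sqrt(1156) = 34
θ = arctan(b/a) = arctan(-29.4449/17) (quadrant-adjusted) = -60° = -π/3
z = 34e^(-i*π/3)


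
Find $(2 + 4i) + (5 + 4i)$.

(2 + 5) + (4 + 4)i = 7 + 8i


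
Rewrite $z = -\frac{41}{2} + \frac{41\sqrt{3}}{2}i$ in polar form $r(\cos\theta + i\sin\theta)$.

r = |z| = sqrt(a^2 + b^2) = sqrt((-41/2)^2 + (41*sqrt(3)/2)^2) = sqrt(1681/4 + 5043/4) = sqrt(1681) = 41
θ = arctan(b/a) = arctan(35.507/-20.5) (quadrant-adjusted) = 120°
z = 41(cos 120° + i sin 120°)


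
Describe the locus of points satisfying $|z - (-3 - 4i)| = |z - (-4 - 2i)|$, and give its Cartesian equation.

|z - z1| = |z - z2| means z is equidistant from z1 and z2,
i.e. the perpendicular bisector of the segment from (-3, -4) to (-4, -2) (midpoint (-7/2, -3)).
With z = x + yi, square both sides:
(x - (-3))^2 + (y - (-4))^2 = (x - (-4))^2 + (y - (-2))^2
The x^2 and y^2 terms cancel: -2x + 4y = 20 - 25 = -5
Simplify: 2x - 4y = 5
Locus: Perpendicular bisector of the segment from (-3, -4) to (-4, -2): the line 2x - 4y = 5


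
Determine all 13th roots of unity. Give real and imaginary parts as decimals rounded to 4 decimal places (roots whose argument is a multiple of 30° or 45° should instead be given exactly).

ω_k = e^(2πik/13) = cos(2πk/13) + i sin(2πk/13) for k = 0, 1, ..., 12
Roots: 1, 0.8855 + 0.4647i, 0.5681 + 0.8230i, 0.1205 + 0.9927i, -0.3546 + 0.9350i, -0.7485 + 0.6631i, -0.9709 + 0.2393i, -0.9709 - 0.2393i, -0.7485 - 0.6631i, -0.3546 - 0.9350i, 0.1205 - 0.9927i, 0.5681 - 0.8230i, 0.8855 - 0.4647i


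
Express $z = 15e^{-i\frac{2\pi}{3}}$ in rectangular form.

a = r cos θ = 15 * -1/2 = -15/2
b = r sin θ = 15 * -sqrt(3)/2 = -15*sqrt(3)/2
z = -15/2 - (15*sqrt(3)/2)i


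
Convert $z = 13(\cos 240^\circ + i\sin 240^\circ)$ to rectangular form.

a = r cos θ = 13 * -1/2 = -13/2
b = r sin θ = 13 * -sqrt(3)/2 = -13*sqrt(3)/2
z = -13/2 - (13*sqrt(3)/2)i


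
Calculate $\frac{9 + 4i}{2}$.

Divisor is real, so divide each part by 2:
= 9/2 + 2i


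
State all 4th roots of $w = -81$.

|w| = 81, arg(w) = 180°
Root modulus = 81^(1/4) = 3
Root arguments: θ_k = (180° + 360°k)/4 for k = 0, 1, ..., 3
Roots: 3*sqrt(2)/2 + (3*sqrt(2)/2)i, -3*sqrt(2)/2 + (3*sqrt(2)/2)i, -3*sqrt(2)/2 - (3*sqrt(2)/2)i, 3*sqrt(2)/2 - (3*sqrt(2)/2)i


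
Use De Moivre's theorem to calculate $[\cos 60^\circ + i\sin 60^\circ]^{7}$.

By De Moivre: z^n = r^n(cos(nθ) + i sin(nθ))
= 1^7(cos(7*60°) + i sin(7*60°))
= 1(cos 60° + i sin 60°)
= 1/2 + (sqrt(3)/2)i


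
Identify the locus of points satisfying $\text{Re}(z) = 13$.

Re(z) = x where z = x + yi; the equation x = 13 is satisfied by all points with that x-coordinate
Locus: Vertical line x = 13


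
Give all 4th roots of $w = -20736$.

|w| = 20736, arg(w) = 180°
Root modulus = 20736^(1/4) = 12
Root arguments: θ_k = (180° + 360°k)/4 for k = 0, 1, ..., 3
Roots: 6*sqrt(2) + 6*sqrt(2)i, -6*sqrt(2) + 6*sqrt(2)i, -6*sqrt(2) - 6*sqrt(2)i, 6*sqrt(2) - 6*sqrt(2)i


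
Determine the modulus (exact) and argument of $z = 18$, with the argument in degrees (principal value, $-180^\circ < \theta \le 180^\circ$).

|z| = sqrt(18^2 + 0^2) = 18
b = 0 and a > 0, so z lies on the positive real axis: arg(z) = 0°


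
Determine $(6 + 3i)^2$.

(a + bi)^2 = a^2 - b^2 + 2abi
= 6^2 - 3^2 + 2*6*3i
= 27 + 36i


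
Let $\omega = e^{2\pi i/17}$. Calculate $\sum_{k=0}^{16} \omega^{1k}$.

Let ζ = ω^1 = e^(2πi·1/17). Since 17 ∤ 1, ζ ≠ 1.
Sum = Σ_{k=0}^{16} ζ^k = (ζ^17 - 1)/(ζ - 1) = (ω^{1·17} - 1)/(ζ - 1) = (1 - 1)/(ζ - 1) = 0


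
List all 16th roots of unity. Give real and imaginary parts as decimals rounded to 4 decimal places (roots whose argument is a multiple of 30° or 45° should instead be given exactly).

ω_k = e^(2πik/16) = cos(2πk/16) + i sin(2πk/16) for k = 0, 1, ..., 15
Roots: 1, 0.9239 + 0.3827i, sqrt(2)/2 + (sqrt(2)/2)i, 0.3827 + 0.9239i, i, -0.3827 + 0.9239i, -sqrt(2)/2 + (sqrt(2)/2)i, -0.9239 + 0.3827i, -1, -0.9239 - 0.3827i, -sqrt(2)/2 - (sqrt(2)/2)i, -0.3827 - 0.9239i, -i, 0.3827 - 0.9239i, sqrt(2)/2 - (sqrt(2)/2)i, 0.9239 - 0.3827i


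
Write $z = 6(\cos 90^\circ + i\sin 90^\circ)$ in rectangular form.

a = r cos θ = 6 * 0 = 0
b = r sin θ = 6 * 1 = 6
z = 6i


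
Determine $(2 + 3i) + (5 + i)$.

(2 + 5) + (3 + 1)i = 7 + 4i


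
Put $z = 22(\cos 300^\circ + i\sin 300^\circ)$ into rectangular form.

a = r cos θ = 22 * 1/2 = 11
b = r sin θ = 22 * -sqrt(3)/2 = -11*sqrt(3)
z = 11 - 11*sqrt(3)i


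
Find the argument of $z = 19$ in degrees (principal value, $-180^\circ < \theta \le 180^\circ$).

b = 0 and a > 0, so z lies on the positive real axis: θ = 0°


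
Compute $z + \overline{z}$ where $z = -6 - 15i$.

z + conjugate(z) = (a + bi) + (a - bi) = 2a
= 2 * (-6) = -12


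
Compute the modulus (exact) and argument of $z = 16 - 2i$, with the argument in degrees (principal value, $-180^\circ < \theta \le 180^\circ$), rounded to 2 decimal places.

|z| = sqrt(16^2 + (-2)^2) = sqrt(260)
arg(z) = arctan(b/a) = arctan(-2/16) (quadrant-adjusted) = -7.13°


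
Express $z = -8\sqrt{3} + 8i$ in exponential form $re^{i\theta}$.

r = |z| = sqrt((-8*sqrt(3))^2 + (8)^2) = sqrt(192 + 64) = sqrt(256) = 16
θ = arctan(b/a) = arctan(8/-13.8564) (quadrant-adjusted) = 150° = 5π/6
z = 16e^(i*5π/6)


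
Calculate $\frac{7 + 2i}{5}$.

Divisor is real, so divide each part by 5:
= 7/5 + (2/5)i


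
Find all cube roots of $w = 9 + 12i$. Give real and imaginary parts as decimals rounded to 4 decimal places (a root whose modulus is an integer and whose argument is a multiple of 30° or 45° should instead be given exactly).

|w| = 15, arg(w) ≈ 53.130102°
Root modulus = 15^(1/3) ≈ 2.466212
Root arguments: θ_k = (arg(w) + 360°k)/3 for k = 0, 1, ..., 2
Compute each root as (root modulus)(cos θ_k + i sin θ_k) using full-precision intermediates, then round to 4 decimal places.
Roots: 2.3493 + 0.7502i, -1.8244 + 1.6595i, -0.5250 - 2.4097i


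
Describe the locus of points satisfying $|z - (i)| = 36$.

|z - z0| = r describes a circle centered at z0 with radius r
Here z0 = i and r = 36
Locus: Circle centered at (0, 1) with radius 36


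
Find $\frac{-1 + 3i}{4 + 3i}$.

Multiply numerator and denominator by conjugate (4 - 3i):
= (-1 + 3i)(4 - 3i) / (4^2 + 3^2)
= (5 + 15i) / 25
Divide through by 5: (1 + 3i) / 5
= 1/5 + (3/5)i


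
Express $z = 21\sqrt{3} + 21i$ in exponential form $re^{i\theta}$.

r = |z| = sqrt((21*sqrt(3))^2 + (21)^2) = sqrt(1323 + 441) = sqrt(1764) = 42
θ = arctan(b/a) = arctan(21/36.3731) (quadrant-adjusted) = 30° = π/6
z = 42e^(i*π/6)


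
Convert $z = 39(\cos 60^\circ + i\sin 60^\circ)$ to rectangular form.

a = r cos θ = 39 * 1/2 = 39/2
b = r sin θ = 39 * sqrt(3)/2 = 39*sqrt(3)/2
z = 39/2 + (39*sqrt(3)/2)i


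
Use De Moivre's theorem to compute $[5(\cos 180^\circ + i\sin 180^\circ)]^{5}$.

By De Moivre: z^n = r^n(cos(nθ) + i sin(nθ))
= 5^5(cos(5*180°) + i sin(5*180°))
= 3125(cos 180° + i sin 180°)
= -3125


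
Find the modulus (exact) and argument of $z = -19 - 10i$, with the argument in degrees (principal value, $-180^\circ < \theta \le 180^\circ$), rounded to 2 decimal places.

|z| = sqrt((-19)^2 + (-10)^2) = sqrt(461)
arg(z) = arctan(b/a) = arctan(-10/-19) (quadrant-adjusted) = -152.24°


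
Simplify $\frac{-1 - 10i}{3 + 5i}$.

Multiply numerator and denominator by conjugate (3 - 5i):
= (-1 - 10i)(3 - 5i) / (3^2 + 5^2)
= (-53 - 25i) / 34
= -53/34 - (25/34)i


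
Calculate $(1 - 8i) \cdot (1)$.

(a1*a2 - b1*b2) + (a1*b2 + b1*a2)i
= (1 - 0) + (0 + (-8))i
= 1 - 8i


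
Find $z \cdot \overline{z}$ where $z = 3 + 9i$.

z * conjugate(z) = |z|^2 = a^2 + b^2
= 3^2 + 9^2 = 90


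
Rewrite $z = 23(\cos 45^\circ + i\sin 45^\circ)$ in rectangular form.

a = r cos θ = 23 * sqrt(2)/2 = 23*sqrt(2)/2
b = r sin θ = 23 * sqrt(2)/2 = 23*sqrt(2)/2
z = 23*sqrt(2)/2 + (23*sqrt(2)/2)i


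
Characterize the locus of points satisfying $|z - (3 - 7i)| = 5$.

|z - z0| = r describes a circle centered at z0 with radius r
Here z0 = 3 - 7i and r = 5
Locus: Circle centered at (3, -7) with radius 5


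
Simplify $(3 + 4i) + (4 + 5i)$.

(3 + 4) + (4 + 5)i = 7 + 9i


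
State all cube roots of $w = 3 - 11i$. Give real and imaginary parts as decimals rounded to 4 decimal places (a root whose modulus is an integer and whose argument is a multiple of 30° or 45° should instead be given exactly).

|w| = sqrt(130) ≈ 11.401754, arg(w) ≈ 285.255119°
Root modulus = sqrt(130)^(1/3) ≈ 2.250733
Root arguments: θ_k = (arg(w) + 360°k)/3 for k = 0, 1, ..., 2
Compute each root as (root modulus)(cos θ_k + i sin θ_k) using full-precision intermediates, then round to 4 decimal places.
Roots: -0.1995 + 2.2419i, -1.8418 - 1.2937i, 2.0413 - 0.9482i


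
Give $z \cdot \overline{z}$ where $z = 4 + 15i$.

z * conjugate(z) = |z|^2 = a^2 + b^2
= 4^2 + 15^2 = 241


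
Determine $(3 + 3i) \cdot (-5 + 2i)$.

(a1*a2 - b1*b2) + (a1*b2 + b1*a2)i
= (-15 - 6) + (6 + (-15))i
= -21 - 9i


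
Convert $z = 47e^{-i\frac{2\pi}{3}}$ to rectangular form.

a = r cos θ = 47 * -1/2 = -47/2
b = r sin θ = 47 * -sqrt(3)/2 = -47*sqrt(3)/2
z = -47/2 - (47*sqrt(3)/2)i


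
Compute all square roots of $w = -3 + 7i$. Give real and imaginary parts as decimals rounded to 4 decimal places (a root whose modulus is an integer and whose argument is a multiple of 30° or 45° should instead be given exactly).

|w| = sqrt(58) ≈ 7.615773, arg(w) ≈ 113.198591°
Root modulus = sqrt(58)^(1/2) ≈ 2.759669
Root arguments: θ_k = (arg(w) + 360°k)/2 for k = 0, 1, ..., 1
Compute each root as (root modulus)(cos θ_k + i sin θ_k) using full-precision intermediates, then round to 4 decimal places.
Roots: 1.5192 + 2.3039i, -1.5192 - 2.3039i


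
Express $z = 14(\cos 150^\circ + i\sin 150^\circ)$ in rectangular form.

a = r cos θ = 14 * -sqrt(3)/2 = -7*sqrt(3)
b = r sin θ = 14 * 1/2 = 7
z = -7*sqrt(3) + 7i


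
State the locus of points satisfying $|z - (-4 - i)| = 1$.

|z - z0| = r describes a circle centered at z0 with radius r
Here z0 = -4 - i and r = 1
Locus: Circle centered at (-4, -1) with radius 1


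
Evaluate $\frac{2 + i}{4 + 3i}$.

Multiply numerator and denominator by conjugate (4 - 3i):
= (2 + i)(4 - 3i) / (4^2 + 3^2)
= (11 - 2i) / 25
= 11/25 - (2/25)i


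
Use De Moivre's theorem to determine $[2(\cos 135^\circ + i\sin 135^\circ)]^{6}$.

By De Moivre: z^n = r^n(cos(nθ) + i sin(nθ))
= 2^6(cos(6*135°) + i sin(6*135°))
= 64(cos 90° + i sin 90°)
= 64i


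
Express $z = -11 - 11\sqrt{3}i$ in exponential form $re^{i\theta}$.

r = |z| = sqrt((-11)^2 + (-11*sqrt(3))^2) = sqrt(121 + 363) = sqrt(484) = 22
θ = arctan(b/a) = arctan(-19.0526/-11) (quadrant-adjusted) = -120° = -2π/3
z = 22e^(-i*2π/3)


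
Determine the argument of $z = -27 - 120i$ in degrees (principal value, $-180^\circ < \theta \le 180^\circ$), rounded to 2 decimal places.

θ = arctan(b/a) = arctan(-120/-27) (quadrant-adjusted) = -102.68°


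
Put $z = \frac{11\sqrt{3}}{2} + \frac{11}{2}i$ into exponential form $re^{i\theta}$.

r = |z| = sqrt((11*sqrt(3)/2)^2 + (11/2)^2) = sqrt(363/4 + 121/4) = sqrt(121) = 11
θ = arctan(b/a) = arctan(5.5/9.5263) (quadrant-adjusted) = 30° = π/6
z = 11e^(i*π/6)


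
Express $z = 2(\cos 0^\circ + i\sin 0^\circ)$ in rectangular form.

a = r cos θ = 2 * 1 = 2
b = r sin θ = 2 * 0 = 0
z = 2


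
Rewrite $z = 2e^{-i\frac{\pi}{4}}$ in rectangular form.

a = r cos θ = 2 * sqrt(2)/2 = sqrt(2)
b = r sin θ = 2 * -sqrt(2)/2 = -sqrt(2)
z = sqrt(2) - sqrt(2)i


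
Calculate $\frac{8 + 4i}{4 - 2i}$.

Multiply numerator and denominator by conjugate (4 + 2i):
= (8 + 4i)(4 + 2i) / (4^2 + (-2)^2)
= (24 + 32i) / 20
Divide through by 4: (6 + 8i) / 5
= 6/5 + (8/5)i


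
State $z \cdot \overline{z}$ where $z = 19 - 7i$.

z * conjugate(z) = |z|^2 = a^2 + b^2
= 19^2 + (-7)^2 = 410


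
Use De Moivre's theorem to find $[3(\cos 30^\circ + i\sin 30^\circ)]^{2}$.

By De Moivre: z^n = r^n(cos(nθ) + i sin(nθ))
= 3^2(cos(2*30°) + i sin(2*30°))
= 9(cos 60° + i sin 60°)
= 9/2 + (9*sqrt(3)/2)i


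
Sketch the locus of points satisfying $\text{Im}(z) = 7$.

Im(z) = y where z = x + yi; the equation y = 7 is satisfied by all points with that y-coordinate
Locus: Horizontal line y = 7


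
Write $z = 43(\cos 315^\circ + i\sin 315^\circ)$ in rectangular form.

a = r cos θ = 43 * sqrt(2)/2 = 43*sqrt(2)/2
b = r sin θ = 43 * -sqrt(2)/2 = -43*sqrt(2)/2
z = 43*sqrt(2)/2 - (43*sqrt(2)/2)i


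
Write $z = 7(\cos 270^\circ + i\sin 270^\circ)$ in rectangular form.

a = r cos θ = 7 * 0 = 0
b = r sin θ = 7 * -1 = -7
z = -7i


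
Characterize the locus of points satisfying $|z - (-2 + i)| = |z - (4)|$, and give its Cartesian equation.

|z - z1| = |z - z2| means z is equidistant from z1 and z2,
i.e. the perpendicular bisector of the segment from (-2, 1) to (4, 0) (midpoint (1, 1/2)).
With z = x + yi, square both sides:
(x - (-2))^2 + (y - 1)^2 = (x - 4)^2 + (y - 0)^2
The x^2 and y^2 terms cancel: 12x + (-2)y = 16 - 5 = 11
Simplify: 12x - 2y = 11
Locus: Perpendicular bisector of the segment from (-2, 1) to (4, 0): the line 12x - 2y = 11


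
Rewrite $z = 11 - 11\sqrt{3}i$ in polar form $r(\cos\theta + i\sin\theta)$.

r = |z| = sqrt(a^2 + b^2) = sqrt((11)^2 + (-11*sqrt(3))^2) = sqrt(121 + 363) = sqrt(484) = 22
θ = arctan(b/a) = arctan(-19.0526/11) (quadrant-adjusted) = 300°
z = 22(cos 300° + i sin 300°)


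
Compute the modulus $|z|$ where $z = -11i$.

|z| = sqrt(a^2 + b^2) = sqrt(0^2 + (-11)^2) = sqrt(121) = 11


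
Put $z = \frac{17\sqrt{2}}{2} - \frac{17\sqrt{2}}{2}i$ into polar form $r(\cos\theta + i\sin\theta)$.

r = |z| = sqrt(a^2 + b^2) = sqrt((17*sqrt(2)/2)^2 + (-17*sqrt(2)/2)^2) = sqrt(289/2 + 289/2) = sqrt(289) = 17
θ = arctan(b/a) = arctan(-12.0208/12.0208) (quadrant-adjusted) = 315°
z = 17(cos 315° + i sin 315°)


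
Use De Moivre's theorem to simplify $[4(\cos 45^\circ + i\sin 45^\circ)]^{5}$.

By De Moivre: z^n = r^n(cos(nθ) + i sin(nθ))
= 4^5(cos(5*45°) + i sin(5*45°))
= 1024(cos 225° + i sin 225°)
= -512*sqrt(2) - 512*sqrt(2)i


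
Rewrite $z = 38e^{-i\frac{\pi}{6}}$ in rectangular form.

a = r cos θ = 38 * sqrt(3)/2 = 19*sqrt(3)
b = r sin θ = 38 * -1/2 = -19
z = 19*sqrt(3) - 19i


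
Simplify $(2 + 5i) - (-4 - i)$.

(2 - (-4)) + (5 - (-1))i = 6 + 6i


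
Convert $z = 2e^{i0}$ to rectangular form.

a = r cos θ = 2 * 1 = 2
b = r sin θ = 2 * 0 = 0
z = 2


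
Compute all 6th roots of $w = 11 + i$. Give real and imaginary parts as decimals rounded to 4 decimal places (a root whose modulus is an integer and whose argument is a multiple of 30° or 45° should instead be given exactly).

|w| = sqrt(122) ≈ 11.045361, arg(w) ≈ 5.194429°
Root modulus = sqrt(122)^(1/6) ≈ 1.492325
Root arguments: θ_k = (arg(w) + 360°k)/6 for k = 0, 1, ..., 5
Compute each root as (root modulus)(cos θ_k + i sin θ_k) using full-precision intermediates, then round to 4 decimal places.
Roots: 1.4922 + 0.0225i, 0.7265 + 1.3035i, -0.7656 + 1.2810i, -1.4922 - 0.0225i, -0.7265 - 1.3035i, 0.7656 - 1.2810i


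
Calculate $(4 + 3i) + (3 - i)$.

(4 + 3) + (3 + (-1))i = 7 + 2i


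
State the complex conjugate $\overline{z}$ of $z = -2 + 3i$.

If z = a + bi, then conjugate(z) = a - bi
conjugate(-2 + 3i) = -2 - 3i


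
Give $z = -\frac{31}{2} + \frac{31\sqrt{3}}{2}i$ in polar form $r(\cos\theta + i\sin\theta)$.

r = |z| = sqrt(a^2 + b^2) = sqrt((-31/2)^2 + (31*sqrt(3)/2)^2) = sqrt(961/4 + 2883/4) = sqrt(961) = 31
θ = arctan(b/a) = arctan(26.8468/-15.5) (quadrant-adjusted) = 120°
z = 31(cos 120° + i sin 120°)


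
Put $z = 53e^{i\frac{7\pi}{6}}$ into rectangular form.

a = r cos θ = 53 * -sqrt(3)/2 = -53*sqrt(3)/2
b = r sin θ = 53 * -1/2 = -53/2
z = -53*sqrt(3)/2 - (53/2)i


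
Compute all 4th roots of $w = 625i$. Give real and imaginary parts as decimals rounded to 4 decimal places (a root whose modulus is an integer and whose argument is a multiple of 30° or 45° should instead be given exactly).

|w| = 625, arg(w) = 90°
Root modulus = 625^(1/4) = 5
Root arguments: θ_k = (90° + 360°k)/4 for k = 0, 1, ..., 3
Compute each root as (root modulus)(cos θ_k + i sin θ_k) using full-precision intermediates, then round to 4 decimal places.
Roots: 4.6194 + 1.9134i, -1.9134 + 4.6194i, -4.6194 - 1.9134i, 1.9134 - 4.6194i


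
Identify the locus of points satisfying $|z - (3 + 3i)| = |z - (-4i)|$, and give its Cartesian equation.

|z - z1| = |z - z2| means z is equidistant from z1 and z2,
i.e. the perpendicular bisector of the segment from (3, 3) to (0, -4) (midpoint (3/2, -1/2)).
With z = x + yi, square both sides:
(x - 3)^2 + (y - 3)^2 = (x - 0)^2 + (y - (-4))^2
The x^2 and y^2 terms cancel: -6x + (-14)y = 16 - 18 = -2
Simplify: 3x + 7y = 1
Locus: Perpendicular bisector of the segment from (3, 3) to (0, -4): the line 3x + 7y = 1


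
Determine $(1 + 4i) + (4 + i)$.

(1 + 4) + (4 + 1)i = 5 + 5i


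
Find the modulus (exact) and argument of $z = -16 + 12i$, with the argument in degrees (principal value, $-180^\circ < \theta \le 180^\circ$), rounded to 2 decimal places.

|z| = sqrt((-16)^2 + 12^2) = 20
arg(z) = arctan(b/a) = arctan(12/-16) (quadrant-adjusted) = 143.13°


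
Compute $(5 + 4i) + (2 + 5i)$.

(5 + 2) + (4 + 5)i = 7 + 9i


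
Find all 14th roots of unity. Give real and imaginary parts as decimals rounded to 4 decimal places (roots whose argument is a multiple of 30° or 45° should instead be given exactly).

ω_k = e^(2πik/14) = cos(2πk/14) + i sin(2πk/14) for k = 0, 1, ..., 13
Roots: 1, 0.9010 + 0.4339i, 0.6235 + 0.7818i, 0.2225 + 0.9749i, -0.2225 + 0.9749i, -0.6235 + 0.7818i, -0.9010 + 0.4339i, -1, -0.9010 - 0.4339i, -0.6235 - 0.7818i, -0.2225 - 0.9749i, 0.2225 - 0.9749i, 0.6235 - 0.7818i, 0.9010 - 0.4339i


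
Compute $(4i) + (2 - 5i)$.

(0 + 2) + (4 + (-5))i = 2 - i


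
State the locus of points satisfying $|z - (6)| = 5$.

|z - z0| = r describes a circle centered at z0 with radius r
Here z0 = 6 and r = 5
Locus: Circle centered at (6, 0) with radius 5


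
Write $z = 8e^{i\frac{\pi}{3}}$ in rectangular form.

a = r cos θ = 8 * 1/2 = 4
b = r sin θ = 8 * sqrt(3)/2 = 4*sqrt(3)
z = 4 + 4*sqrt(3)i


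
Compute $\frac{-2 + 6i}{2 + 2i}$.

Multiply numerator and denominator by conjugate (2 - 2i):
= (-2 + 6i)(2 - 2i) / (2^2 + 2^2)
= (8 + 16i) / 8
= 1 + 2i


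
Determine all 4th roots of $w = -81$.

|w| = 81, arg(w) = 180°
Root modulus = 81^(1/4) = 3
Root arguments: θ_k = (180° + 360°k)/4 for k = 0, 1, ..., 3
Roots: 3*sqrt(2)/2 + (3*sqrt(2)/2)i, -3*sqrt(2)/2 + (3*sqrt(2)/2)i, -3*sqrt(2)/2 - (3*sqrt(2)/2)i, 3*sqrt(2)/2 - (3*sqrt(2)/2)i


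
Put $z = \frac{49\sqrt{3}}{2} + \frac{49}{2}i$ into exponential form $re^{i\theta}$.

r = |z| = sqrt((49*sqrt(3)/2)^2 + (49/2)^2) = sqrt(7203/4 + 2401/4) = sqrt(2401) = 49
θ = arctan(b/a) = arctan(24.5/42.4352) (quadrant-adjusted) = 30° = π/6
z = 49e^(i*π/6)


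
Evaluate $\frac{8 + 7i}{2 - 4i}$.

Multiply numerator and denominator by conjugate (2 + 4i):
= (8 + 7i)(2 + 4i) / (2^2 + (-4)^2)
= (-12 + 46i) / 20
Divide through by 2: (-6 + 23i) / 10
= -3/5 + (23/10)i


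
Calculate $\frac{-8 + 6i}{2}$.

Divisor is real, so divide each part by 2:
= -4 + 3i


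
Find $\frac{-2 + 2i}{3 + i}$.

Multiply numerator and denominator by conjugate (3 - i):
= (-2 + 2i)(3 - i) / (3^2 + 1^2)
= (-4 + 8i) / 10
Divide through by 2: (-2 + 4i) / 5
= -2/5 + (4/5)i


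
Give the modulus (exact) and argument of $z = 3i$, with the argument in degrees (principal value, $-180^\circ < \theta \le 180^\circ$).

|z| = sqrt(0^2 + 3^2) = 3
a = 0 and b > 0, so z lies on the positive imaginary axis: arg(z) = 90°


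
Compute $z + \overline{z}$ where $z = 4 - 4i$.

z + conjugate(z) = (a + bi) + (a - bi) = 2a
= 2 * 4 = 8


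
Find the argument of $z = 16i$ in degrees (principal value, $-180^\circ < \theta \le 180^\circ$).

a = 0 and b > 0, so z lies on the positive imaginary axis: θ = 90°


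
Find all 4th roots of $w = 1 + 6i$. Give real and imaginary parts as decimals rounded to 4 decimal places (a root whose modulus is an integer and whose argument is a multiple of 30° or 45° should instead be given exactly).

|w| = sqrt(37) ≈ 6.082763, arg(w) ≈ 80.537678°
Root modulus = sqrt(37)^(1/4) ≈ 1.570454
Root arguments: θ_k = (arg(w) + 360°k)/4 for k = 0, 1, ..., 3
Compute each root as (root modulus)(cos θ_k + i sin θ_k) using full-precision intermediates, then round to 4 decimal places.
Roots: 1.4745 + 0.5406i, -0.5406 + 1.4745i, -1.4745 - 0.5406i, 0.5406 - 1.4745i


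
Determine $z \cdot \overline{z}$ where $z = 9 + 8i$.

z * conjugate(z) = |z|^2 = a^2 + b^2
= 9^2 + 8^2 = 145


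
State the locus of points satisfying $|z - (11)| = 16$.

|z - z0| = r describes a circle centered at z0 with radius r
Here z0 = 11 and r = 16
Locus: Circle centered at (11, 0) with radius 16


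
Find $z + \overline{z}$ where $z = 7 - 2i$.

z + conjugate(z) = (a + bi) + (a - bi) = 2a
= 2 * 7 = 14


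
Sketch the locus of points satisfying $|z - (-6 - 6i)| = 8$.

|z - z0| = r describes a circle centered at z0 with radius r
Here z0 = -6 - 6i and r = 8
Locus: Circle centered at (-6, -6) with radius 8


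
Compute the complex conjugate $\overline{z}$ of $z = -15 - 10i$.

If z = a + bi, then conjugate(z) = a - bi
conjugate(-15 - 10i) = -15 + 10i


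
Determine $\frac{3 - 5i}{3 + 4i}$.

Multiply numerator and denominator by conjugate (3 - 4i):
= (3 - 5i)(3 - 4i) / (3^2 + 4^2)
= (-11 - 27i) / 25
= -11/25 - (27/25)i


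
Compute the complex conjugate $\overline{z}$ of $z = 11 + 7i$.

If z = a + bi, then conjugate(z) = a - bi
conjugate(11 + 7i) = 11 - 7i


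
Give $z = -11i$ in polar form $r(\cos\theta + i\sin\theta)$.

r = |z| = sqrt(a^2 + b^2) = sqrt((0)^2 + (-11)^2) = sqrt(0 + 121) = sqrt(121) = 11
a = 0 and b < 0, so z lies on the negative imaginary axis: θ = 270°
z = 11(cos 270° + i sin 270°)


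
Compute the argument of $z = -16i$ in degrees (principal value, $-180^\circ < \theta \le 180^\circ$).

a = 0 and b < 0, so z lies on the negative imaginary axis: θ = -90°


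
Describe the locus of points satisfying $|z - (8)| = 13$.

|z - z0| = r describes a circle centered at z0 with radius r
Here z0 = 8 and r = 13
Locus: Circle centered at (8, 0) with radius 13


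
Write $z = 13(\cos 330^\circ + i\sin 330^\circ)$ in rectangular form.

a = r cos θ = 13 * sqrt(3)/2 = 13*sqrt(3)/2
b = r sin θ = 13 * -1/2 = -13/2
z = 13*sqrt(3)/2 - (13/2)i


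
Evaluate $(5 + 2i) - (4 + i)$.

(5 - 4) + (2 - 1)i = 1 + i


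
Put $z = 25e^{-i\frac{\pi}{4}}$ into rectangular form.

a = r cos θ = 25 * sqrt(2)/2 = 25*sqrt(2)/2
b = r sin θ = 25 * -sqrt(2)/2 = -25*sqrt(2)/2
z = 25*sqrt(2)/2 - (25*sqrt(2)/2)i


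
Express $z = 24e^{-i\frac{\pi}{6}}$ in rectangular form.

a = r cos θ = 24 * sqrt(3)/2 = 12*sqrt(3)
b = r sin θ = 24 * -1/2 = -12
z = 12*sqrt(3) - 12i


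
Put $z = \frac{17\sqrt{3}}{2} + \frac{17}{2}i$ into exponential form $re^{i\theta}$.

r = |z| = sqrt((17*sqrt(3)/2)^2 + (17/2)^2) = sqrt(867/4 + 289/4) = sqrt(289) = 17
θ = arctan(b/a) = arctan(8.5/14.7224) (quadrant-adjusted) = 30° = π/6
z = 17e^(i*π/6)


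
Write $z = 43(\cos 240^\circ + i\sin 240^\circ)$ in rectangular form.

a = r cos θ = 43 * -1/2 = -43/2
b = r sin θ = 43 * -sqrt(3)/2 = -43*sqrt(3)/2
z = -43/2 - (43*sqrt(3)/2)i


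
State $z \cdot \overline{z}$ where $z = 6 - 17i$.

z * conjugate(z) = |z|^2 = a^2 + b^2
= 6^2 + (-17)^2 = 325


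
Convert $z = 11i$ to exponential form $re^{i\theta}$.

r = |z| = sqrt((0)^2 + (11)^2) = sqrt(0 + 121) = sqrt(121) = 11
a = 0 and b > 0, so z lies on the positive imaginary axis: θ = 90° = π/2
z = 11e^(i*π/2)


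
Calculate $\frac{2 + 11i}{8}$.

Divisor is real, so divide each part by 8:
= 1/4 + (11/8)i


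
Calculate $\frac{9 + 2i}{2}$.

Divisor is real, so divide each part by 2:
= 9/2 + i


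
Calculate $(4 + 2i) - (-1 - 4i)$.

(4 - (-1)) + (2 - (-4))i = 5 + 6i


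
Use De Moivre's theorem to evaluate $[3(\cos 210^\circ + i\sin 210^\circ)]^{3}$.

By De Moivre: z^n = r^n(cos(nθ) + i sin(nθ))
= 3^3(cos(3*210°) + i sin(3*210°))
= 27(cos 270° + i sin 270°)
= -27i


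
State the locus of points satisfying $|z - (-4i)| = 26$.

|z - z0| = r describes a circle centered at z0 with radius r
Here z0 = -4i and r = 26
Locus: Circle centered at (0, -4) with radius 26


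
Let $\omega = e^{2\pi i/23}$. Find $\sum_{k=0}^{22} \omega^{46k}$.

Since 23 divides 46, ω^46 = (ω^23)^2 = 1^2 = 1, so every term is 1.
Sum = 23 · 1 = 23


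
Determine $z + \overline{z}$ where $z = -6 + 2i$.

z + conjugate(z) = (a + bi) + (a - bi) = 2a
= 2 * (-6) = -12


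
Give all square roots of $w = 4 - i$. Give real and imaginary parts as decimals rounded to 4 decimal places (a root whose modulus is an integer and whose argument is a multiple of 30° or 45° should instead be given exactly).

|w| = sqrt(17) ≈ 4.123106, arg(w) ≈ 345.963757°
Root modulus = sqrt(17)^(1/2) ≈ 2.030543
Root arguments: θ_k = (arg(w) + 360°k)/2 for k = 0, 1, ..., 1
Compute each root as (root modulus)(cos θ_k + i sin θ_k) using full-precision intermediates, then round to 4 decimal places.
Roots: -2.0153 + 0.2481i, 2.0153 - 0.2481i


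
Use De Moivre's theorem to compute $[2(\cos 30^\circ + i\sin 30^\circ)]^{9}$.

By De Moivre: z^n = r^n(cos(nθ) + i sin(nθ))
= 2^9(cos(9*30°) + i sin(9*30°))
= 512(cos 270° + i sin 270°)
= -512i


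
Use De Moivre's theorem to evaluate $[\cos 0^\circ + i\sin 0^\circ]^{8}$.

By De Moivre: z^n = r^n(cos(nθ) + i sin(nθ))
= 1^8(cos(8*0°) + i sin(8*0°))
= 1(cos 0° + i sin 0°)
= 1


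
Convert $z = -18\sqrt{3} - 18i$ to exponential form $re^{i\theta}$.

r = |z| = sqrt((-18*sqrt(3))^2 + (-18)^2) = sqrt(972 + 324) = sqrt(1296) = 36
θ = arctan(b/a) = arctan(-18/-31.1769) (quadrant-adjusted) = -150° = -5π/6
z = 36e^(-i*5π/6)


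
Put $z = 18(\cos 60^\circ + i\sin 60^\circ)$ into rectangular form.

a = r cos θ = 18 * 1/2 = 9
b = r sin θ = 18 * sqrt(3)/2 = 9*sqrt(3)
z = 9 + 9*sqrt(3)i


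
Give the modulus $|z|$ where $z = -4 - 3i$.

|z| = sqrt(a^2 + b^2) = sqrt((-4)^2 + (-3)^2) = sqrt(25) = 5


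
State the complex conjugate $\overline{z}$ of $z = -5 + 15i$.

If z = a + bi, then conjugate(z) = a - bi
conjugate(-5 + 15i) = -5 - 15i


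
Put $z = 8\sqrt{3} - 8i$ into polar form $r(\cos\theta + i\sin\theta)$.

r = |z| = sqrt(a^2 + b^2) = sqrt((8*sqrt(3))^2 + (-8)^2) = sqrt(192 + 64) = sqrt(256) = 16
θ = arctan(b/a) = arctan(-8/13.8564) (quadrant-adjusted) = 330°
z = 16(cos 330° + i sin 330°)


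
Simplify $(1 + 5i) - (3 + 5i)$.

(1 - 3) + (5 - 5)i = -2


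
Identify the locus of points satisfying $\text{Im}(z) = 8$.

Im(z) = y where z = x + yi; the equation y = 8 is satisfied by all points with that y-coordinate
Locus: Horizontal line y = 8


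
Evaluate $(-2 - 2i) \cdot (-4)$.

(a1*a2 - b1*b2) + (a1*b2 + b1*a2)i
= (8 - 0) + (0 + 8)i
= 8 + 8i


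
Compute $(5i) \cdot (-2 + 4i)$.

(a1*a2 - b1*b2) + (a1*b2 + b1*a2)i
= (0 - 20) + (0 + (-10))i
= -20 - 10i


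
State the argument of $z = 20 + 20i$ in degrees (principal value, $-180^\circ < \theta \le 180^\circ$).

θ = arctan(b/a) = arctan(20/20) (quadrant-adjusted) = 45°


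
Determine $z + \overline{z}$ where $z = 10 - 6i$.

z + conjugate(z) = (a + bi) + (a - bi) = 2a
= 2 * 10 = 20


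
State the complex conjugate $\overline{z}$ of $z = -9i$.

If z = a + bi, then conjugate(z) = a - bi
conjugate(-9i) = 9i


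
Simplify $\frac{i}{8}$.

Divisor is real, so divide each part by 8:
= 0 + (1/8)i


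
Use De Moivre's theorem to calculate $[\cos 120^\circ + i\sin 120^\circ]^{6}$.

By De Moivre: z^n = r^n(cos(nθ) + i sin(nθ))
= 1^6(cos(6*120°) + i sin(6*120°))
= 1(cos 0° + i sin 0°)
= 1


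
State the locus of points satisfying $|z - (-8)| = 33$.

|z - z0| = r describes a circle centered at z0 with radius r
Here z0 = -8 and r = 33
Locus: Circle centered at (-8, 0) with radius 33


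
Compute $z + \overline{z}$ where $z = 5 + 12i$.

z + conjugate(z) = (a + bi) + (a - bi) = 2a
= 2 * 5 = 10


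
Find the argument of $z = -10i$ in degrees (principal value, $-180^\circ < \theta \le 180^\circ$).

a = 0 and b < 0, so z lies on the negative imaginary axis: θ = -90°


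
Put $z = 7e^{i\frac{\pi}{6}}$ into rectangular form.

a = r cos θ = 7 * sqrt(3)/2 = 7*sqrt(3)/2
b = r sin θ = 7 * 1/2 = 7/2
z = 7*sqrt(3)/2 + (7/2)i


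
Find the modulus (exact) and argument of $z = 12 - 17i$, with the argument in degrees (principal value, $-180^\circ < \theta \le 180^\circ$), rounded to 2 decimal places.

|z| = sqrt(12^2 + (-17)^2) = sqrt(433)
arg(z) = arctan(b/a) = arctan(-17/12) (quadrant-adjusted) = -54.78°


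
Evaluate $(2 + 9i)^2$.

(a + bi)^2 = a^2 - b^2 + 2abi
= 2^2 - 9^2 + 2*2*9i
= -77 + 36i


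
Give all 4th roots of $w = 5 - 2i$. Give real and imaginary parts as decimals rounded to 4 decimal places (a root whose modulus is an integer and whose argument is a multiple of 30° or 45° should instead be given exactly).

|w| = sqrt(29) ≈ 5.385165, arg(w) ≈ 338.198591°
Root modulus = sqrt(29)^(1/4) ≈ 1.523350
Root arguments: θ_k = (arg(w) + 360°k)/4 for k = 0, 1, ..., 3
Compute each root as (root modulus)(cos θ_k + i sin θ_k) using full-precision intermediates, then round to 4 decimal places.
Roots: 0.1447 + 1.5165i, -1.5165 + 0.1447i, -0.1447 - 1.5165i, 1.5165 - 0.1447i


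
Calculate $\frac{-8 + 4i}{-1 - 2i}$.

Multiply numerator and denominator by conjugate (-1 + 2i):
= (-8 + 4i)(-1 + 2i) / ((-1)^2 + (-2)^2)
= (-20i) / 5
= -4i


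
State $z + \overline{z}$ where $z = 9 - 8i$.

z + conjugate(z) = (a + bi) + (a - bi) = 2a
= 2 * 9 = 18


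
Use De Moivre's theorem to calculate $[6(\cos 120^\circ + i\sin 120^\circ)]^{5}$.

By De Moivre: z^n = r^n(cos(nθ) + i sin(nθ))
= 6^5(cos(5*120°) + i sin(5*120°))
= 7776(cos 240° + i sin 240°)
= -3888 - 3888*sqrt(3)i


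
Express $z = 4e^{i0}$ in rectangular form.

a = r cos θ = 4 * 1 = 4
b = r sin θ = 4 * 0 = 0
z = 4


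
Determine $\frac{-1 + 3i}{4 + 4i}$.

Multiply numerator and denominator by conjugate (4 - 4i):
= (-1 + 3i)(4 - 4i) / (4^2 + 4^2)
= (8 + 16i) / 32
Divide through by 8: (1 + 2i) / 4
= 1/4 + (1/2)i


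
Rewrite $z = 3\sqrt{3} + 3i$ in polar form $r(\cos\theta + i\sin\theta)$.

r = |z| = sqrt(a^2 + b^2) = sqrt((3*sqrt(3))^2 + (3)^2) = sqrt(27 + 9) = sqrt(36) = 6
θ = arctan(b/a) = arctan(3/5.1962) (quadrant-adjusted) = 30°
z = 6(cos 30° + i sin 30°)


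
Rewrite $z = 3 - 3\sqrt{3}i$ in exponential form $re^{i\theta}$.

r = |z| = sqrt((3)^2 + (-3*sqrt(3))^2) = sqrt(9 + 27) = sqrt(36) = 6
θ = arctan(b/a) = arctan(-5.1962/3) (quadrant-adjusted) = -60° = -π/3
z = 6e^(-i*π/3)


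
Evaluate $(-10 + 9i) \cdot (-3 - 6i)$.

(a1*a2 - b1*b2) + (a1*b2 + b1*a2)i
= (30 - (-54)) + (60 + (-27))i
= 84 + 33i


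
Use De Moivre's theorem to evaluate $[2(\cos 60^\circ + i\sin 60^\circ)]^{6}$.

By De Moivre: z^n = r^n(cos(nθ) + i sin(nθ))
= 2^6(cos(6*60°) + i sin(6*60°))
= 64(cos 0° + i sin 0°)
= 64


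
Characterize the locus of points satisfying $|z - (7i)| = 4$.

|z - z0| = r describes a circle centered at z0 with radius r
Here z0 = 7i and r = 4
Locus: Circle centered at (0, 7) with radius 4


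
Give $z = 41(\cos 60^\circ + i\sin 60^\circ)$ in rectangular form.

a = r cos θ = 41 * 1/2 = 41/2
b = r sin θ = 41 * sqrt(3)/2 = 41*sqrt(3)/2
z = 41/2 + (41*sqrt(3)/2)i


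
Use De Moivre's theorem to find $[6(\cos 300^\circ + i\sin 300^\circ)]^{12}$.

By De Moivre: z^n = r^n(cos(nθ) + i sin(nθ))
= 6^12(cos(12*300°) + i sin(12*300°))
= 2176782336(cos 0° + i sin 0°)
= 2176782336


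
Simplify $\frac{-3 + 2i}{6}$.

Divisor is real, so divide each part by 6:
= -1/2 + (1/3)i


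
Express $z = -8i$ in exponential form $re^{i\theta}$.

r = |z| = sqrt((0)^2 + (-8)^2) = sqrt(0 + 64) = sqrt(64) = 8
a = 0 and b < 0, so z lies on the negative imaginary axis: θ = -90° = -π/2
z = 8e^(-i*π/2)


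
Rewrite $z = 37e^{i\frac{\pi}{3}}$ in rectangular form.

a = r cos θ = 37 * 1/2 = 37/2
b = r sin θ = 37 * sqrt(3)/2 = 37*sqrt(3)/2
z = 37/2 + (37*sqrt(3)/2)i


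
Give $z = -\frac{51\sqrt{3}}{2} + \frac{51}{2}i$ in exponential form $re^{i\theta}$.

r = |z| = sqrt((-51*sqrt(3)/2)^2 + (51/2)^2) = sqrt(7803/4 + 2601/4) = sqrt(2601) = 51
θ = arctan(b/a) = arctan(25.5/-44.1673) (quadrant-adjusted) = 150° = 5π/6
z = 51e^(i*5π/6)


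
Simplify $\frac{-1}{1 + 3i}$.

Multiply numerator and denominator by conjugate (1 - 3i):
= (-1)(1 - 3i) / (1^2 + 3^2)
= (-1 + 3i) / 10
= -1/10 + (3/10)i


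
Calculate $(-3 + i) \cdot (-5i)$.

(a1*a2 - b1*b2) + (a1*b2 + b1*a2)i
= (0 - (-5)) + (15 + 0)i
= 5 + 15i


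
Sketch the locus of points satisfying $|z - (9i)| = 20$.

|z - z0| = r describes a circle centered at z0 with radius r
Here z0 = 9i and r = 20
Locus: Circle centered at (0, 9) with radius 20


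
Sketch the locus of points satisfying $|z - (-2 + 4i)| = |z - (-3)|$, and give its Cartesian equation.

|z - z1| = |z - z2| means z is equidistant from z1 and z2,
i.e. the perpendicular bisector of the segment from (-2, 4) to (-3, 0) (midpoint (-5/2, 2)).
With z = x + yi, square both sides:
(x - (-2))^2 + (y - 4)^2 = (x - (-3))^2 + (y - 0)^2
The x^2 and y^2 terms cancel: -2x + (-8)y = 9 - 20 = -11
Simplify: 2x + 8y = 11
Locus: Perpendicular bisector of the segment from (-2, 4) to (-3, 0): the line 2x + 8y = 11


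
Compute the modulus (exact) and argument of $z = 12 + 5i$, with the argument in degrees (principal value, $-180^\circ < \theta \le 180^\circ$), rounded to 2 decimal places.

|z| = sqrt(12^2 + 5^2) = 13
arg(z) = arctan(b/a) = arctan(5/12) (quadrant-adjusted) = 22.62°


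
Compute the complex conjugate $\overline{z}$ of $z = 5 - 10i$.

If z = a + bi, then conjugate(z) = a - bi
conjugate(5 - 10i) = 5 + 10i


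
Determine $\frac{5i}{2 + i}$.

Multiply numerator and denominator by conjugate (2 - i):
= (5i)(2 - i) / (2^2 + 1^2)
= (5 + 10i) / 5
= 1 + 2i


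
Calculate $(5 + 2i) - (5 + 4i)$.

(5 - 5) + (2 - 4)i = -2i


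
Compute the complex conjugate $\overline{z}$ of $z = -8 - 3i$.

If z = a + bi, then conjugate(z) = a - bi
conjugate(-8 - 3i) = -8 + 3i


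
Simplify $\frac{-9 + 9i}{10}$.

Divisor is real, so divide each part by 10:
= -9/10 + (9/10)i


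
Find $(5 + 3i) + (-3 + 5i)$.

(5 + (-3)) + (3 + 5)i = 2 + 8i


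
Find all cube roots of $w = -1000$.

|w| = 1000, arg(w) = 180°
Root modulus = 1000^(1/3) = 10
Root arguments: θ_k = (180° + 360°k)/3 for k = 0, 1, ..., 2
Roots: 5 + 5*sqrt(3)i, -10, 5 - 5*sqrt(3)i


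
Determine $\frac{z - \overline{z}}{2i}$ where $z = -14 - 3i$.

z - conjugate(z) = 2bi
(z - conjugate(z))/(2i) = 2bi/(2i) = b = -3


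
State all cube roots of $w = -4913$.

|w| = 4913, arg(w) = 180°
Root modulus = 4913^(1/3) = 17
Root arguments: θ_k = (180° + 360°k)/3 for k = 0, 1, ..., 2
Roots: 17/2 + (17*sqrt(3)/2)i, -17, 17/2 - (17*sqrt(3)/2)i


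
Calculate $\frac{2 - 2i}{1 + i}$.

Multiply numerator and denominator by conjugate (1 - i):
= (2 - 2i)(1 - i) / (1^2 + 1^2)
= (-4i) / 2
= -2i


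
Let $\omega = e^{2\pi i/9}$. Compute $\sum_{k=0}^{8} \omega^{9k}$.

Since 9 divides 9, ω^9 = (ω^9)^1 = 1^1 = 1, so every term is 1.
Sum = 9 · 1 = 9


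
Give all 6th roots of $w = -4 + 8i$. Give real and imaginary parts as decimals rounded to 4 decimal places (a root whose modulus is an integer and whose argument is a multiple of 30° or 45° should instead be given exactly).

|w| = sqrt(80) ≈ 8.944272, arg(w) ≈ 116.565051°
Root modulus = sqrt(80)^(1/6) ≈ 1.440757
Root arguments: θ_k = (arg(w) + 360°k)/6 for k = 0, 1, ..., 5
Compute each root as (root modulus)(cos θ_k + i sin θ_k) using full-precision intermediates, then round to 4 decimal places.
Roots: 1.3587 + 0.4792i, 0.2643 + 1.4163i, -1.0944 + 0.9371i, -1.3587 - 0.4792i, -0.2643 - 1.4163i, 1.0944 - 0.9371i


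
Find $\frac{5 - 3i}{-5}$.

Divisor is real, so divide each part by -5:
= -1 + (3/5)i


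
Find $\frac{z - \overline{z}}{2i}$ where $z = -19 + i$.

z - conjugate(z) = 2bi
(z - conjugate(z))/(2i) = 2bi/(2i) = b = 1


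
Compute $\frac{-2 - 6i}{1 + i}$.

Multiply numerator and denominator by conjugate (1 - i):
= (-2 - 6i)(1 - i) / (1^2 + 1^2)
= (-8 - 4i) / 2
= -4 - 2i


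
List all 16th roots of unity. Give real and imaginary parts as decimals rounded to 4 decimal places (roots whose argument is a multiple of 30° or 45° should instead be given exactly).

ω_k = e^(2πik/16) = cos(2πk/16) + i sin(2πk/16) for k = 0, 1, ..., 15
Roots: 1, 0.9239 + 0.3827i, sqrt(2)/2 + (sqrt(2)/2)i, 0.3827 + 0.9239i, i, -0.3827 + 0.9239i, -sqrt(2)/2 + (sqrt(2)/2)i, -0.9239 + 0.3827i, -1, -0.9239 - 0.3827i, -sqrt(2)/2 - (sqrt(2)/2)i, -0.3827 - 0.9239i, -i, 0.3827 - 0.9239i, sqrt(2)/2 - (sqrt(2)/2)i, 0.9239 - 0.3827i


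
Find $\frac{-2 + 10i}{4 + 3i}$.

Multiply numerator and denominator by conjugate (4 - 3i):
= (-2 + 10i)(4 - 3i) / (4^2 + 3^2)
= (22 + 46i) / 25
= 22/25 + (46/25)i


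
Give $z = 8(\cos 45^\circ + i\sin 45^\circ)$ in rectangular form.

a = r cos θ = 8 * sqrt(2)/2 = 4*sqrt(2)
b = r sin θ = 8 * sqrt(2)/2 = 4*sqrt(2)
z = 4*sqrt(2) + 4*sqrt(2)i


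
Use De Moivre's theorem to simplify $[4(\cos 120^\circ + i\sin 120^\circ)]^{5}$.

By De Moivre: z^n = r^n(cos(nθ) + i sin(nθ))
= 4^5(cos(5*120°) + i sin(5*120°))
= 1024(cos 240° + i sin 240°)
= -512 - 512*sqrt(3)i


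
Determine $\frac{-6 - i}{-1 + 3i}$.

Multiply numerator and denominator by conjugate (-1 - 3i):
= (-6 - i)(-1 - 3i) / ((-1)^2 + 3^2)
= (3 + 19i) / 10
= 3/10 + (19/10)i


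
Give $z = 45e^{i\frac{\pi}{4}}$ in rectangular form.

a = r cos θ = 45 * sqrt(2)/2 = 45*sqrt(2)/2
b = r sin θ = 45 * sqrt(2)/2 = 45*sqrt(2)/2
z = 45*sqrt(2)/2 + (45*sqrt(2)/2)i


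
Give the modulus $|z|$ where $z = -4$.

|z| = sqrt(a^2 + b^2) = sqrt((-4)^2 + 0^2) = sqrt(16) = 4


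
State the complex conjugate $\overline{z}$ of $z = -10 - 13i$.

If z = a + bi, then conjugate(z) = a - bi
conjugate(-10 - 13i) = -10 + 13i


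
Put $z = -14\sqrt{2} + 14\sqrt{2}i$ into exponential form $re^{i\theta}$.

r = |z| = sqrt((-14*sqrt(2))^2 + (14*sqrt(2))^2) = sqrt(392 + 392) = sqrt(784) = 28
θ = arctan(b/a) = arctan(19.799/-19.799) (quadrant-adjusted) = 135° = 3π/4
z = 28e^(i*3π/4)


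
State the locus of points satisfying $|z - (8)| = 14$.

|z - z0| = r describes a circle centered at z0 with radius r
Here z0 = 8 and r = 14
Locus: Circle centered at (8, 0) with radius 14


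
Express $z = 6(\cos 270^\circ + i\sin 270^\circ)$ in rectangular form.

a = r cos θ = 6 * 0 = 0
b = r sin θ = 6 * -1 = -6
z = -6i


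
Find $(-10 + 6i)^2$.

(a + bi)^2 = a^2 - b^2 + 2abi
= (-10)^2 - 6^2 + 2*(-10)*6i
= 64 - 120i


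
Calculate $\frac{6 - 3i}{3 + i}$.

Multiply numerator and denominator by conjugate (3 - i):
= (6 - 3i)(3 - i) / (3^2 + 1^2)
= (15 - 15i) / 10
Divide through by 5: (3 - 3i) / 2
= 3/2 - (3/2)i


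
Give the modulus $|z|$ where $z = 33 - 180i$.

|z| = sqrt(a^2 + b^2) = sqrt(33^2 + (-180)^2) = sqrt(33489) = 183


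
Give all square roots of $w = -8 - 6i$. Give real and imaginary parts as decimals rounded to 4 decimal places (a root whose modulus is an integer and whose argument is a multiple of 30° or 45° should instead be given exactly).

|w| = 10, arg(w) ≈ 216.869898°
Root modulus = 10^(1/2) ≈ 3.162278
Root arguments: θ_k = (arg(w) + 360°k)/2 for k = 0, 1, ..., 1
Compute each root as (root modulus)(cos θ_k + i sin θ_k) using full-precision intermediates, then round to 4 decimal places.
Roots: -1.0000 + 3.0000i, 1.0000 - 3.0000i
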